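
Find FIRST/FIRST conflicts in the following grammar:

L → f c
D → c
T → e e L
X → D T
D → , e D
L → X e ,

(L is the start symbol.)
No FIRST/FIRST conflicts.

A FIRST/FIRST conflict occurs when two productions N → α and N → β for the same non-terminal have FIRST(α) ∩ FIRST(β) ≠ ∅ (with ε ∈ FIRST of a nullable right-hand side, so two nullable alternatives also conflict).

FIRST sets of the non-terminals at (or reachable through a nullable prefix from) the front of some alternative:
  FIRST(X) = { ',', 'c' }

Productions for L:
  L → f c: FIRST = { 'f' }
  L → X e ,: FIRST = { ',', 'c' }
Productions for D:
  D → c: FIRST = { 'c' }
  D → , e D: FIRST = { ',' }
T, X have only one production, so no FIRST/FIRST conflict is possible there.

All alternatives of each non-terminal have pairwise disjoint FIRST sets.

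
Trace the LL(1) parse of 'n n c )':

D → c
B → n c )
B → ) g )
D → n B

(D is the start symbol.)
Stack is shown with the top on the left.

Stack    Input      Action
--------------------------
D $      n n c ) $  output D → n B
n B $    n n c ) $  match 'n'
B $      n c ) $    output B → n c )
n c ) $  n c ) $    match 'n'
c ) $    c ) $      match 'c'
) $      ) $        match ')'
$        $          accept

The string is accepted.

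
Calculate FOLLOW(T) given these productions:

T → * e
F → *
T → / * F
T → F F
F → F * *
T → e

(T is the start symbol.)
{ $ }

To compute FOLLOW(T), find every occurrence of T on a right-hand side N → α T β: add FIRST(β) \ {ε}, and if β is empty or nullable also add FOLLOW(N). Iterate to a fixed point.

T is the start symbol, so $ ∈ FOLLOW(T).
T does not occur on any right-hand side.

Taking the union: FOLLOW(T) = { $ }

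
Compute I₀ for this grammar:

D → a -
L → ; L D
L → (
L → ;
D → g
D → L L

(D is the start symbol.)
{ [D → . L L], [D → . a -], [D → . g], [D' → . D], [L → . (], [L → . ; L D], [L → . ;] }

First, augment the grammar with D' → D
I₀ = CLOSURE({ [D' → . D] }):
  [D' → . D] has the dot before D: add [D → . a -], [D → . g], [D → . L L]
  [D → . L L] has the dot before L: add [L → . ; L D], [L → . (], [L → . ;]
No further items can be added.

I₀ = { [D → . L L], [D → . a -], [D → . g], [D' → . D], [L → . (], [L → . ; L D], [L → . ;] }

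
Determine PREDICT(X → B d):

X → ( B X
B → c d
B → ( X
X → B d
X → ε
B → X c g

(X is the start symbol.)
PREDICT(X → B d) = (FIRST(RHS) \ {ε}) ∪ (FOLLOW(X) if ε ∈ FIRST(RHS), i.e. RHS ⇒* ε)
FIRST(B) = { '(', 'c' }
FIRST(B d) = { '(', 'c' }
ε ∉ FIRST(B d), so FOLLOW(X) is not added.
PREDICT(X → B d) = { '(', 'c' }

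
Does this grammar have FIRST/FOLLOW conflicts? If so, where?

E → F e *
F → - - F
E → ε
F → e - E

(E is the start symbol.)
A FIRST/FOLLOW conflict occurs when a non-terminal N has a nullable alternative N → β (β ⇒* ε) and another alternative N → α with FIRST(α) ∩ FOLLOW(N) ≠ ∅: on such a lookahead the parser cannot decide between expanding α and letting N vanish via β.

Nullable non-terminals: E.
FIRST sets used below: FIRST(F) = { '-', 'e' }

E: nullable alternative(s) E → ε; FOLLOW(E) = { $, 'e' }
  E → F e *: FIRST \ {ε} = { '-', 'e' } — overlaps FOLLOW(E) on { 'e' }: CONFLICT
  E → ε: FIRST \ {ε} = { } — this is the only nullable alternative, skip

F has no nullable alternative, so no FIRST/FOLLOW check is needed there.

So the grammar has 1 FIRST/FOLLOW conflict (marked CONFLICT above).

Answer: Yes. E → F e '*' with FOLLOW(E) on { 'e' }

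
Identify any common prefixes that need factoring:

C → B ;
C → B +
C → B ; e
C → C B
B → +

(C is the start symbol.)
Left-factoring is needed when two productions for the same non-terminal
share a common prefix on the right-hand side.

Productions for C:
  C → B ;
  C → B +
  C → B ; e
  C → C B

Found common prefix 'B' in productions for C

Answer: Yes, C has productions with common prefix 'B'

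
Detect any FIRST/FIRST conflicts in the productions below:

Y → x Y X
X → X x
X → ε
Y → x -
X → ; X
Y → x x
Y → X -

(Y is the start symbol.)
FIRST sets of the non-terminals at (or reachable through a nullable prefix from) the front of some alternative:
  FIRST(X) = { ';', 'x', ε }

Productions for Y:
  Y → x Y X: FIRST = { 'x' }
  Y → x -: FIRST = { 'x' }
  Y → x x: FIRST = { 'x' }
  Y → X -: FIRST = { '-', ';', 'x' }
Productions for X:
  X → X x: FIRST = { ';', 'x' }
  X → ε: FIRST = { ε }
  X → ; X: FIRST = { ';' }

Conflict for Y: Y → x Y X and Y → x -
  Overlap: { 'x' }
Conflict for Y: Y → x Y X and Y → x x
  Overlap: { 'x' }
Conflict for Y: Y → x Y X and Y → X -
  Overlap: { 'x' }
Conflict for Y: Y → x - and Y → x x
  Overlap: { 'x' }
Conflict for Y: Y → x - and Y → X -
  Overlap: { 'x' }
Conflict for Y: Y → x x and Y → X -
  Overlap: { 'x' }
Conflict for X: X → X x and X → ; X
  Overlap: { ';' }

Answer: Yes. Y → x Y X / Y → x '-' on { 'x' }; Y → x Y X / Y → x x on { 'x' }; Y → x Y X / Y → X '-' on { 'x' }; Y → x '-' / Y → x x on { 'x' }; Y → x '-' / Y → X '-' on { 'x' }; Y → x x / Y → X '-' on { 'x' }; X → X x / X → ';' X on { ';' }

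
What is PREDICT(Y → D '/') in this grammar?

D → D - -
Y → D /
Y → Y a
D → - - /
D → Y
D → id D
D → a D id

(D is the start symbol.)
{ '-', 'a', 'id' }

PREDICT(Y → D '/') = (FIRST(RHS) \ {ε}) ∪ (FOLLOW(Y) if ε ∈ FIRST(RHS), i.e. RHS ⇒* ε)
FIRST(D) = { '-', 'a', 'id' }
FIRST(D '/') = { '-', 'a', 'id' }
ε ∉ FIRST(D '/'), so FOLLOW(Y) is not added.
PREDICT(Y → D '/') = { '-', 'a', 'id' }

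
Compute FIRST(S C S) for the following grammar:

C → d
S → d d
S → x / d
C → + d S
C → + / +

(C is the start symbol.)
FIRST sets of the non-terminals involved (from the grammar, by fixed-point iteration):
  FIRST(S) = { 'd', 'x' }

To compute FIRST(S C S), process the symbols left to right:
Symbol S is a non-terminal. Add FIRST(S) \ {ε} = { 'd', 'x' }
S is not nullable (ε ∉ FIRST(S)), so stop here.
FIRST(S C S) = { 'd', 'x' }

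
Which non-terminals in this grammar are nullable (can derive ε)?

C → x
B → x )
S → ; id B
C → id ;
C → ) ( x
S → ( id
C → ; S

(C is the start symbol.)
None

There are no ε-productions, so no non-terminal can derive ε.
No non-terminals are nullable.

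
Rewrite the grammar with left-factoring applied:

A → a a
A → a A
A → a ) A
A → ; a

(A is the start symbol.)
A → a A'
A' → a
A' → A
A' → ) A
A → ; a

Left-factoring transforms A → αβ₁ | αβ₂ into A → αA' and A' → β₁ | β₂
(α is the longest common prefix among the alternatives). Repeat until
no nonterminal has two alternatives with a common prefix.

Round 1: A has alternatives sharing prefix 'a'. Introduce A': A → a A'
  Add: A' → a
  Add: A' → A
  Add: A' → ) A

No remaining common prefixes — done.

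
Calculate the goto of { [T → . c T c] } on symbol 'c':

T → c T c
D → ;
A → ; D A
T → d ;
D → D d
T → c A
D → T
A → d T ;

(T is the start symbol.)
{ [T → . c A], [T → . c T c], [T → . d ;], [T → c . T c] }

GOTO(I, 'c') = CLOSURE({ [A → αX.β] : [A → α.Xβ] ∈ I, X = 'c' })

Items with dot before 'c', with the dot advanced:
  [T → . c T c] → [T → c . T c]
Closure of the advanced items:
  [T → c . T c] has the dot before T: add [T → . c T c], [T → . d ;], [T → . c A]

GOTO = { [T → . c A], [T → . c T c], [T → . d ;], [T → c . T c] }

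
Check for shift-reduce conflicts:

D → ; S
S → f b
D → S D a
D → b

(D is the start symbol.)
A shift-reduce conflict occurs when an LR(0) state has both:
  - a complete (reduce) item [A → α .] (dot at the end), and
  - a shift item [B → β . c γ] (dot before a terminal).

Augment with D' → D and build the canonical LR(0) collection (I0 = CLOSURE({[D' → . D]}), then GOTO on every symbol after a dot until no new states appear). It has 10 states:
  I0: { [D → . ; S], [D → . S D a], [D → . b], [D' → . D], [S → . f b] }  — shift
  I1: { [D → ; . S], [S → . f b] }  — shift
  I2: { [D' → D .] }  — accept
  I3: { [D → . ; S], [D → . S D a], [D → . b], [D → S . D a], [S → . f b] }  — shift
  I4: { [D → b .] }  — reduce
  I5: { [S → f . b] }  — shift
  I6: { [S → f b .] }  — reduce
  I7: { [D → S D . a] }  — shift
  I8: { [D → S D a .] }  — reduce
  I9: { [D → ; S .] }  — reduce

No state contains both a complete item and a shift item.

Answer: No shift-reduce conflicts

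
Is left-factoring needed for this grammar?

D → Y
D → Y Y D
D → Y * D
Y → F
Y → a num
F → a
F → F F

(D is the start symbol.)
Yes, D has productions with common prefix 'Y'

Left-factoring is needed when two productions for the same non-terminal
share a common prefix on the right-hand side.

Productions for D:
  D → Y
  D → Y Y D
  D → Y * D
Productions for Y:
  Y → F
  Y → a num
Productions for F:
  F → a
  F → F F

Found common prefix 'Y' in productions for D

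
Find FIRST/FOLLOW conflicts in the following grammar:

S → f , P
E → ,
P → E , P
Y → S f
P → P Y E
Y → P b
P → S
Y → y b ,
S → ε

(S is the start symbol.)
Yes. S → f ',' P with FOLLOW(S) on { 'f' }; P → E ',' P with FOLLOW(P) on { ',' }; P → P Y E with FOLLOW(P) on { ',', 'b', 'f', 'y' }

A FIRST/FOLLOW conflict occurs when a non-terminal N has a nullable alternative N → β (β ⇒* ε) and another alternative N → α with FIRST(α) ∩ FOLLOW(N) ≠ ∅: on such a lookahead the parser cannot decide between expanding α and letting N vanish via β.

Nullable non-terminals: P, S.
FIRST sets used below: FIRST(E) = { ',' }, FIRST(P) = { ',', 'b', 'f', 'y', ε }, FIRST(Y) = { ',', 'b', 'f', 'y' }, FIRST(S) = { 'f', ε }

P: nullable alternative(s) P → S; FOLLOW(P) = { $, ',', 'b', 'f', 'y' }
  P → E , P: FIRST \ {ε} = { ',' } — overlaps FOLLOW(P) on { ',' }: CONFLICT
  P → P Y E: FIRST \ {ε} = { ',', 'b', 'f', 'y' } — overlaps FOLLOW(P) on { ',', 'b', 'f', 'y' }: CONFLICT
  P → S: FIRST \ {ε} = { 'f' } — this is the only nullable alternative, skip

S: nullable alternative(s) S → ε; FOLLOW(S) = { $, ',', 'b', 'f', 'y' }
  S → f , P: FIRST \ {ε} = { 'f' } — overlaps FOLLOW(S) on { 'f' }: CONFLICT
  S → ε: FIRST \ {ε} = { } — this is the only nullable alternative, skip

E, Y have no nullable alternative, so no FIRST/FOLLOW check is needed there.

So the grammar has 3 FIRST/FOLLOW conflicts (marked CONFLICT above).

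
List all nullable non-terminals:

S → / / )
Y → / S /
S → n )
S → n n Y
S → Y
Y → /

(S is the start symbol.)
None

A non-terminal is nullable if it can derive ε (the empty string): either it has an ε-production, or it has a production whose right-hand side consists entirely of nullable non-terminals.

There are no ε-productions, so no non-terminal can derive ε.
No non-terminals are nullable.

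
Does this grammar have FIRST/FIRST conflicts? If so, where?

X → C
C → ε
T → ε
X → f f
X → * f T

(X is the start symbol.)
A FIRST/FIRST conflict occurs when two productions N → α and N → β for the same non-terminal have FIRST(α) ∩ FIRST(β) ≠ ∅ (with ε ∈ FIRST of a nullable right-hand side, so two nullable alternatives also conflict).

FIRST sets of the non-terminals at (or reachable through a nullable prefix from) the front of some alternative:
  FIRST(C) = { ε }

Productions for X:
  X → C: FIRST = { ε }
  X → f f: FIRST = { 'f' }
  X → * f T: FIRST = { '*' }
C, T have only one production, so no FIRST/FIRST conflict is possible there.

All alternatives of each non-terminal have pairwise disjoint FIRST sets.

Answer: No FIRST/FIRST conflicts.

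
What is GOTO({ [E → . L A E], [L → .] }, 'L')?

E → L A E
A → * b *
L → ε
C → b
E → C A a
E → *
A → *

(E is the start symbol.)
GOTO(I, 'L') = CLOSURE({ [A → αX.β] : [A → α.Xβ] ∈ I, X = 'L' })

Items with dot before 'L', with the dot advanced:
  [E → . L A E] → [E → L . A E]
Closure of the advanced items:
  [E → L . A E] has the dot before A: add [A → . * b *], [A → . *]

GOTO = { [A → . * b *], [A → . *], [E → L . A E] }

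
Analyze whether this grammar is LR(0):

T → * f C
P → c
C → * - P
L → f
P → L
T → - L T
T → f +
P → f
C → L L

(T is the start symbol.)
Augment with T' → T and build the canonical LR(0) collection (I0 = CLOSURE({[T' → . T]}), then GOTO on every symbol after a dot until no new states appear). It has 19 states:
  I0: { [T → . * f C], [T → . - L T], [T → . f +], [T' → . T] }  — shift
  I1: { [T → * . f C] }  — shift
  I2: { [L → . f], [T → - . L T] }  — shift
  I3: { [T' → T .] }  — accept
  I4: { [T → f . +] }  — shift
  I5: { [T → f + .] }  — reduce
  I6: { [T → - L . T], [T → . * f C], [T → . - L T], [T → . f +] }  — shift
  I7: { [L → f .] }  — reduce
  I8: { [T → - L T .] }  — reduce
  I9: { [C → . * - P], [C → . L L], [L → . f], [T → * f . C] }  — shift
  I10: { [C → * . - P] }  — shift
  I11: { [T → * f C .] }  — reduce
  I12: { [C → L . L], [L → . f] }  — shift
  I13: { [C → L L .] }  — reduce
  I14: { [C → * - . P], [L → . f], [P → . L], [P → . c], [P → . f] }  — shift
  I15: { [P → L .] }  — reduce
  I16: { [C → * - P .] }  — reduce
  I17: { [P → c .] }  — reduce
  I18: { [L → f .], [P → f .] }  — 2 reduces

Conflict in state I18:
  Reduce-reduce conflict: [L → f .] and [P → f .]
So the grammar is NOT LR(0).

Answer: No. Reduce-reduce conflict: [L → f .] and [P → f .]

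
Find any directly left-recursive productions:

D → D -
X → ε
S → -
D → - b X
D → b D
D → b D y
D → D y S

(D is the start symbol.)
Yes, D is left-recursive

Direct left recursion occurs when N → N α for some non-terminal N (the right-hand side begins with the left-hand side itself).

D → D -: LEFT RECURSIVE (starts with D)
X → ε: starts with ε
S → -: starts with '-'
D → - b X: starts with '-'
D → b D: starts with b
D → b D y: starts with b
D → D y S: LEFT RECURSIVE (starts with D)

The grammar has direct left recursion on: D.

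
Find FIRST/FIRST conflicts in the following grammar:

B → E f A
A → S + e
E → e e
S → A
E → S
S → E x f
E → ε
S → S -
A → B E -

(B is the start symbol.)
Yes. A → S '+' e / A → B E '-' on { 'e', 'f', 'x' }; E → e e / E → S on { 'e' }; S → A / S → E x f on { 'e', 'f', 'x' }; S → A / S → S '-' on { 'e', 'f', 'x' }; S → E x f / S → S '-' on { 'e', 'f', 'x' }

FIRST sets of the non-terminals at (or reachable through a nullable prefix from) the front of some alternative:
  FIRST(S) = { 'e', 'f', 'x' }
  FIRST(B) = { 'e', 'f', 'x' }
  FIRST(A) = { 'e', 'f', 'x' }
  FIRST(E) = { 'e', 'f', 'x', ε }

Productions for A:
  A → S + e: FIRST = { 'e', 'f', 'x' }
  A → B E -: FIRST = { 'e', 'f', 'x' }
Productions for E:
  E → e e: FIRST = { 'e' }
  E → S: FIRST = { 'e', 'f', 'x' }
  E → ε: FIRST = { ε }
Productions for S:
  S → A: FIRST = { 'e', 'f', 'x' }
  S → E x f: FIRST = { 'e', 'f', 'x' }
  S → S -: FIRST = { 'e', 'f', 'x' }
B has only one production, so no FIRST/FIRST conflict is possible there.

Conflict for A: A → S + e and A → B E -
  Overlap: { 'e', 'f', 'x' }
Conflict for E: E → e e and E → S
  Overlap: { 'e' }
Conflict for S: S → A and S → E x f
  Overlap: { 'e', 'f', 'x' }
Conflict for S: S → A and S → S -
  Overlap: { 'e', 'f', 'x' }
Conflict for S: S → E x f and S → S -
  Overlap: { 'e', 'f', 'x' }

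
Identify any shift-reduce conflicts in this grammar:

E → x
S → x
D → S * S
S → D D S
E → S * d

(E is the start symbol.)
Yes — I6: [D → S * S .] vs [D → S . * S]; I12: [S → D D S .] vs [D → S . * S]

Augment with E' → E and build the canonical LR(0) collection (I0 = CLOSURE({[E' → . E]}), then GOTO on every symbol after a dot until no new states appear). It has 13 states:
  I0: { [D → . S * S], [E → . S * d], [E → . x], [E' → . E], [S → . D D S], [S → . x] }  — shift
  I1: { [D → . S * S], [S → . D D S], [S → . x], [S → D . D S] }  — shift
  I2: { [E' → E .] }  — accept
  I3: { [D → S . * S], [E → S . * d] }  — shift
  I4: { [E → x .], [S → x .] }  — 2 reduces
  I5: { [D → . S * S], [D → S * . S], [E → S * . d], [S → . D D S], [S → . x] }  — shift
  I6: { [D → S * S .], [D → S . * S] }  — shift, reduce
  I7: { [E → S * d .] }  — reduce
  I8: { [S → x .] }  — reduce
  I9: { [D → . S * S], [D → S * . S], [S → . D D S], [S → . x] }  — shift
  I10: { [D → . S * S], [S → . D D S], [S → . x], [S → D . D S], [S → D D . S] }  — shift
  I11: { [D → S . * S] }  — shift
  I12: { [D → S . * S], [S → D D S .] }  — shift, reduce

I6 contains reduce item [D → S * S .] and shift item [D → S . * S] — shift-reduce conflict.
I12 contains reduce item [S → D D S .] and shift item [D → S . * S] — shift-reduce conflict.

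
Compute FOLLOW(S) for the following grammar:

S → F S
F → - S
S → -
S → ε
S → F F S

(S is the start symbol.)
To compute FOLLOW(S), find every occurrence of S on a right-hand side N → α S β: add FIRST(β) \ {ε}, and if β is empty or nullable also add FOLLOW(N). Iterate to a fixed point.

S is the start symbol, so $ ∈ FOLLOW(S).
In S → F S: S is at the end; this adds FOLLOW(S) to itself — nothing new
In F → - S: S is at the end, add FOLLOW(F)
In S → F F S: S is at the end; this adds FOLLOW(S) to itself — nothing new

The FOLLOW sets referred to above (computed the same way, to a fixed point):
  FOLLOW(F) = { $, '-' }

Taking the union: FOLLOW(S) = { $, '-' }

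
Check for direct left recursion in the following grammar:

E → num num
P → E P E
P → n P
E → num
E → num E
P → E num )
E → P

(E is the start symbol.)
No direct left recursion

Direct left recursion occurs when N → N α for some non-terminal N (the right-hand side begins with the left-hand side itself).

E → num num: starts with num
P → E P E: starts with E
P → n P: starts with n
E → num: starts with num
E → num E: starts with num
P → E num ): starts with E
E → P: starts with P

No direct left recursion found.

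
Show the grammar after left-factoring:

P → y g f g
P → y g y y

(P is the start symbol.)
Left-factoring transforms A → αβ₁ | αβ₂ into A → αA' and A' → β₁ | β₂
(α is the longest common prefix among the alternatives). Repeat until
no nonterminal has two alternatives with a common prefix.

Round 1: P has alternatives sharing prefix 'y g'. Introduce P': P → y g P'
  Add: P' → f g
  Add: P' → y y

No remaining common prefixes — done.

Resulting grammar:
P → y g P'
P' → f g
P' → y y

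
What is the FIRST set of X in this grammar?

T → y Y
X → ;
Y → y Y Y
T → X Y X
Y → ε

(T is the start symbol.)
To compute FIRST(X), examine every production with X on the left-hand side, reading each right-hand side left to right until a non-nullable symbol is reached.

From X → ;:
  - ';' is a terminal: add ';' and stop

Collecting: FIRST(X) = { ';' }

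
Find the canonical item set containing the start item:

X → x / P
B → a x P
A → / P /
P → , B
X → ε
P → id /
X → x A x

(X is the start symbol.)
{ [X → . x / P], [X → . x A x], [X → .], [X' → . X] }

First, augment the grammar with X' → X
I₀ = CLOSURE({ [X' → . X] }):
  [X' → . X] has the dot before X: add [X → . x / P], [X → .], [X → . x A x]
No further items can be added.

I₀ = { [X → . x / P], [X → . x A x], [X → .], [X' → . X] }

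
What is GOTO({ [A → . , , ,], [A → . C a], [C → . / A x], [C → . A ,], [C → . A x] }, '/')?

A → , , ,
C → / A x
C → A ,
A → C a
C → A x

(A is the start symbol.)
{ [A → . , , ,], [A → . C a], [C → . / A x], [C → . A ,], [C → . A x], [C → / . A x] }

GOTO(I, '/') = CLOSURE({ [A → αX.β] : [A → α.Xβ] ∈ I, X = '/' })

Items with dot before '/', with the dot advanced:
  [C → . / A x] → [C → / . A x]
Closure of the advanced items:
  [C → / . A x] has the dot before A: add [A → . , , ,], [A → . C a]
  [A → . C a] has the dot before C: add [C → . / A x], [C → . A ,], [C → . A x]

GOTO = { [A → . , , ,], [A → . C a], [C → . / A x], [C → . A ,], [C → . A x], [C → / . A x] }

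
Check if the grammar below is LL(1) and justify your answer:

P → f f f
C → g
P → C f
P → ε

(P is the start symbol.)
Yes, the grammar is LL(1).

Relevant sets:
  FIRST(C) = { 'g' }
  FOLLOW(P) = { $ }

For P:
  PREDICT(P → f f f) = { 'f' }
  PREDICT(P → C f) = { 'g' }
  PREDICT(P → ε) = { $ }
C has a single production, so nothing to check there.

All predict sets are disjoint. The grammar IS LL(1).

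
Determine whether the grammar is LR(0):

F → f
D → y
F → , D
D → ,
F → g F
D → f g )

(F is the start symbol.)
Augment with F' → F and build the canonical LR(0) collection (I0 = CLOSURE({[F' → . F]}), then GOTO on every symbol after a dot until no new states appear). It has 12 states:
  I0: { [F → . , D], [F → . f], [F → . g F], [F' → . F] }  — shift
  I1: { [D → . ,], [D → . f g )], [D → . y], [F → , . D] }  — shift
  I2: { [F' → F .] }  — accept
  I3: { [F → f .] }  — reduce
  I4: { [F → . , D], [F → . f], [F → . g F], [F → g . F] }  — shift
  I5: { [F → g F .] }  — reduce
  I6: { [D → , .] }  — reduce
  I7: { [F → , D .] }  — reduce
  I8: { [D → f . g )] }  — shift
  I9: { [D → y .] }  — reduce
  I10: { [D → f g . )] }  — shift
  I11: { [D → f g ) .] }  — reduce

Every state is either a pure shift/goto state or contains exactly one complete item and nothing to shift — no conflicts. The grammar is LR(0).

Answer: Yes, the grammar is LR(0)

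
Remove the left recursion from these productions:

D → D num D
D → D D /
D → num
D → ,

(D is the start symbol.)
D → num D'
D → , D'
D' → num D D'
D' → D / D'
D' → ε

D is directly left-recursive. The standard transformation for
  A → A α₁ | ... | A α_m | β₁ | ... | β_n
is
  A  → β₁ A' | ... | β_n A'
  A' → α₁ A' | ... | α_m A' | ε

D → num becomes D → num D'
D → , becomes D → , D'
D → D num D becomes D' → num D D'
D → D D / becomes D' → D / D'
Add D' → ε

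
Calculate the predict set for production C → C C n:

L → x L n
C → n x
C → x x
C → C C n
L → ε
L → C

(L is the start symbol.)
PREDICT(C → C C n) = (FIRST(RHS) \ {ε}) ∪ (FOLLOW(C) if ε ∈ FIRST(RHS), i.e. RHS ⇒* ε)
FIRST(C) = { 'n', 'x' }
FIRST(C C n) = { 'n', 'x' }
ε ∉ FIRST(C C n), so FOLLOW(C) is not added.
PREDICT(C → C C n) = { 'n', 'x' }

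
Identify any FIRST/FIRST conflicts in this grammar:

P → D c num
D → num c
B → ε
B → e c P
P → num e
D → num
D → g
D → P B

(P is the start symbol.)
FIRST sets of the non-terminals at (or reachable through a nullable prefix from) the front of some alternative:
  FIRST(D) = { 'g', 'num' }
  FIRST(P) = { 'g', 'num' }

Productions for P:
  P → D c num: FIRST = { 'g', 'num' }
  P → num e: FIRST = { 'num' }
Productions for D:
  D → num c: FIRST = { 'num' }
  D → num: FIRST = { 'num' }
  D → g: FIRST = { 'g' }
  D → P B: FIRST = { 'g', 'num' }
Productions for B:
  B → ε: FIRST = { ε }
  B → e c P: FIRST = { 'e' }

Conflict for P: P → D c num and P → num e
  Overlap: { 'num' }
Conflict for D: D → num c and D → num
  Overlap: { 'num' }
Conflict for D: D → num c and D → P B
  Overlap: { 'num' }
Conflict for D: D → num and D → P B
  Overlap: { 'num' }
Conflict for D: D → g and D → P B
  Overlap: { 'g' }

Answer: Yes. P → D c num / P → num e on { 'num' }; D → num c / D → num on { 'num' }; D → num c / D → P B on { 'num' }; D → num / D → P B on { 'num' }; D → g / D → P B on { 'g' }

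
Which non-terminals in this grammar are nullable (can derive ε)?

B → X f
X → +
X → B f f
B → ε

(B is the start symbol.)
{ 'B' }

ε-productions: B → ε
So B is immediately nullable.
No further non-terminal can be added: every production for the remaining non-terminals contains a terminal or a non-nullable non-terminal.
Nullable = { 'B' }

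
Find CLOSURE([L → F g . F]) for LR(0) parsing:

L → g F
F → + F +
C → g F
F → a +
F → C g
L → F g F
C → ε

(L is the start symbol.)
To compute CLOSURE, for each item [A → α.Bβ] where B is a non-terminal, add [B → .γ] for all productions B → γ; repeat for the newly added items until nothing changes.

Start with: [L → F g . F]
  [L → F g . F] has the dot before F: add [F → . + F +], [F → . a +], [F → . C g]
  [F → . C g] has the dot before C: add [C → . g F], [C → .]
No further items can be added.

CLOSURE = { [C → . g F], [C → .], [F → . + F +], [F → . C g], [F → . a +], [L → F g . F] }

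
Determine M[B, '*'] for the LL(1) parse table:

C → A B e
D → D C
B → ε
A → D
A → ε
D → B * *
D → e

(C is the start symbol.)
To find M[B, '*'], we find productions for B where '*' is in the predict set (PREDICT(N → α) = (FIRST(α) \ {ε}) ∪ (FOLLOW(N) if α ⇒* ε)).

Relevant sets:
  FOLLOW(B) = { '*', 'e' }

B → ε: PREDICT = { '*', 'e' }
  '*' is in predict set, so this production goes in M[B, '*']

M[B, '*'] = B → ε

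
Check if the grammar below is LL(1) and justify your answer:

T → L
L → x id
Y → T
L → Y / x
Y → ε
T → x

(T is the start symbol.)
Relevant sets:
  FIRST(L) = { '/', 'x' }
  FIRST(Y) = { '/', 'x', ε }
  FIRST(T) = { '/', 'x' }
  FOLLOW(Y) = { '/' }

For T:
  PREDICT(T → L) = { '/', 'x' }
  PREDICT(T → x) = { 'x' }
For L:
  PREDICT(L → x id) = { 'x' }
  PREDICT(L → Y '/' x) = { '/', 'x' }
For Y:
  PREDICT(Y → T) = { '/', 'x' }
  PREDICT(Y → ε) = { '/' }

Conflict found: Predict set conflict for T: { 'x' }
The grammar is NOT LL(1).

Answer: No. Predict set conflict for T: { 'x' }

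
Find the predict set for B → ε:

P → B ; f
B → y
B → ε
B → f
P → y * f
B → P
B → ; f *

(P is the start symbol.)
PREDICT(B → ε) = (FIRST(RHS) \ {ε}) ∪ (FOLLOW(B) if ε ∈ FIRST(RHS), i.e. RHS ⇒* ε)
The right-hand side is ε (FIRST(ε) = { ε }), so the predict set is FOLLOW(B) = { ';' }
PREDICT(B → ε) = { ';' }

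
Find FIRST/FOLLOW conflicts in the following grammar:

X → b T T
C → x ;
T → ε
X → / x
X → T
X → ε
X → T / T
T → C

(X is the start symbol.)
Nullable non-terminals: T, X.
FIRST sets used below: FIRST(C) = { 'x' }, FIRST(T) = { 'x', ε }

T: nullable alternative(s) T → ε; FOLLOW(T) = { $, '/', 'x' }
  T → ε: FIRST \ {ε} = { } — this is the only nullable alternative, skip
  T → C: FIRST \ {ε} = { 'x' } — overlaps FOLLOW(T) on { 'x' }: CONFLICT

X: nullable alternative(s) X → T, X → ε; FOLLOW(X) = { $ }
  X → b T T: FIRST \ {ε} = { 'b' } — disjoint from FOLLOW(X)
  X → / x: FIRST \ {ε} = { '/' } — disjoint from FOLLOW(X)
  X → T: FIRST \ {ε} = { 'x' } — disjoint from FOLLOW(X)
  X → ε: FIRST \ {ε} = { } — disjoint from FOLLOW(X)
  X → T / T: FIRST \ {ε} = { '/', 'x' } — disjoint from FOLLOW(X)

C has no nullable alternative, so no FIRST/FOLLOW check is needed there.

So the grammar has 1 FIRST/FOLLOW conflict (marked CONFLICT above).

Answer: Yes. T → C with FOLLOW(T) on { 'x' }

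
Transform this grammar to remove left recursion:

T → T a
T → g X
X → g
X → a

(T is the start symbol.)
T → g X T'
T' → a T'
T' → ε
X → g
X → a

T is directly left-recursive. The standard transformation for
  A → A α₁ | ... | A α_m | β₁ | ... | β_n
is
  A  → β₁ A' | ... | β_n A'
  A' → α₁ A' | ... | α_m A' | ε

T → g X becomes T → g X T'
T → T a becomes T' → a T'
Add T' → ε

Productions for other non-terminals are unchanged:
  X → g
  X → a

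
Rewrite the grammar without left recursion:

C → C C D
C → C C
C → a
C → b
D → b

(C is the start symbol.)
C is directly left-recursive. The standard transformation for
  A → A α₁ | ... | A α_m | β₁ | ... | β_n
is
  A  → β₁ A' | ... | β_n A'
  A' → α₁ A' | ... | α_m A' | ε

C → a becomes C → a C'
C → b becomes C → b C'
C → C C D becomes C' → C D C'
C → C C becomes C' → C C'
Add C' → ε

Productions for other non-terminals are unchanged:
  D → b

Resulting grammar:
C → a C'
C → b C'
C' → C D C'
C' → C C'
C' → ε
D → b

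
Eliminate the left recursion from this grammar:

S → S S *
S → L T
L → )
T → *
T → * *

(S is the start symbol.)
S → L T S'
S' → S * S'
S' → ε
L → )
T → *
T → * *

S is directly left-recursive. The standard transformation for
  A → A α₁ | ... | A α_m | β₁ | ... | β_n
is
  A  → β₁ A' | ... | β_n A'
  A' → α₁ A' | ... | α_m A' | ε

S → L T becomes S → L T S'
S → S S * becomes S' → S * S'
Add S' → ε

Productions for other non-terminals are unchanged:
  L → )
  T → *
  T → * *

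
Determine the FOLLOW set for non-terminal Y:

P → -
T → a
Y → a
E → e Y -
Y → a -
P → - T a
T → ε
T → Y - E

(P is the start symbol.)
To compute FOLLOW(Y), find every occurrence of Y on a right-hand side N → α Y β: add FIRST(β) \ {ε}, and if β is empty or nullable also add FOLLOW(N). Iterate to a fixed point.

In E → e Y -: Y is followed by '-', add FIRST('-') \ {ε} = { '-' }
In T → Y - E: Y is followed by '-' E, add FIRST('-' E) \ {ε} = { '-' }

Taking the union: FOLLOW(Y) = { '-' }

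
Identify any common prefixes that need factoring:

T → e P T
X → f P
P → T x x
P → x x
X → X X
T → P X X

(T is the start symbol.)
No, left-factoring is not needed

Left-factoring is needed when two productions for the same non-terminal
share a common prefix on the right-hand side.

Productions for T:
  T → e P T
  T → P X X
Productions for X:
  X → f P
  X → X X
Productions for P:
  P → T x x
  P → x x

No common prefixes found.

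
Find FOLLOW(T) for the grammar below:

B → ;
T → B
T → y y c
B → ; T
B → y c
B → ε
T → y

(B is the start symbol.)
{ $ }

In B → ; T: T is at the end, add FOLLOW(B)

The FOLLOW sets referred to above (computed the same way, to a fixed point):
  FOLLOW(B) = { $ }

Taking the union: FOLLOW(T) = { $ }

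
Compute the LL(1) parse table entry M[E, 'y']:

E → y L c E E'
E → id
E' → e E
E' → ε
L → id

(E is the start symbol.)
To find M[E, 'y'], we find productions for E where 'y' is in the predict set (PREDICT(N → α) = (FIRST(α) \ {ε}) ∪ (FOLLOW(N) if α ⇒* ε)).

E → y L c E E': PREDICT = { 'y' }
  'y' is in predict set, so this production goes in M[E, 'y']
E → id: PREDICT = { 'id' }

M[E, 'y'] = E → y L c E E'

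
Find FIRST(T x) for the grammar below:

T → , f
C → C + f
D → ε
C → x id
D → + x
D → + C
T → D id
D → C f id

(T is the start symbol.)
{ '+', ',', 'id', 'x' }

FIRST sets of the non-terminals involved (from the grammar, by fixed-point iteration):
  FIRST(T) = { '+', ',', 'id', 'x' }

To compute FIRST(T x), process the symbols left to right:
Symbol T is a non-terminal. Add FIRST(T) \ {ε} = { '+', ',', 'id', 'x' }
T is not nullable (ε ∉ FIRST(T)), so stop here.
FIRST(T x) = { '+', ',', 'id', 'x' }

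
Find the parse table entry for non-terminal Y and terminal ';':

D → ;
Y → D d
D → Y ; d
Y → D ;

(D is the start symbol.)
Y → D d, Y → D ;

To find M[Y, ';'], we find productions for Y where ';' is in the predict set (PREDICT(N → α) = (FIRST(α) \ {ε}) ∪ (FOLLOW(N) if α ⇒* ε)).

Relevant sets:
  FIRST(D) = { ';' }

Y → D d: PREDICT = { ';' }
  ';' is in predict set, so this production goes in M[Y, ';']
Y → D ;: PREDICT = { ';' }
  ';' is in predict set, so this production goes in M[Y, ';']

M[Y, ';'] = Y → D d, Y → D ;  (a multiply-defined cell — the grammar is not LL(1))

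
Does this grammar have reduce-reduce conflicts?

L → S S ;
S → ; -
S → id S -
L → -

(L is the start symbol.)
A reduce-reduce conflict occurs when an LR(0) state has two complete items [A → α .] and [B → β .] — both call for a reduction, and with no lookahead the parser cannot choose between them.

Augment with L' → L and build the canonical LR(0) collection (I0 = CLOSURE({[L' → . L]}), then GOTO on every symbol after a dot until no new states appear). It has 11 states:
  I0: { [L → . -], [L → . S S ;], [L' → . L], [S → . ; -], [S → . id S -] }  — shift
  I1: { [L → - .] }  — reduce
  I2: { [S → ; . -] }  — shift
  I3: { [L' → L .] }  — accept
  I4: { [L → S . S ;], [S → . ; -], [S → . id S -] }  — shift
  I5: { [S → . ; -], [S → . id S -], [S → id . S -] }  — shift
  I6: { [S → id S . -] }  — shift
  I7: { [S → id S - .] }  — reduce
  I8: { [L → S S . ;] }  — shift
  I9: { [L → S S ; .] }  — reduce
  I10: { [S → ; - .] }  — reduce

No state contains more than one complete item.

Answer: No reduce-reduce conflicts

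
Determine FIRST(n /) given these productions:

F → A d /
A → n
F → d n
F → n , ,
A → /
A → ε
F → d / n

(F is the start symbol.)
To compute FIRST(n /), process the symbols left to right:
Symbol n is a terminal. Add 'n' and stop.
FIRST(n /) = { 'n' }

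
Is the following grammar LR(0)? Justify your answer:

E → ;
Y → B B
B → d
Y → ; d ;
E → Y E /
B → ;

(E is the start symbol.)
No. Shift-reduce conflict between [B → ; .] and [Y → ; . d ;]

A grammar is LR(0) if no state in the canonical LR(0) collection has:
  - both a shift item (dot before a terminal) and a complete item (shift-reduce conflict), or
  - two or more complete items (reduce-reduce conflict; the accept item [E' → E .] counts as a complete item here).

Augment with E' → E and build the canonical LR(0) collection (I0 = CLOSURE({[E' → . E]}), then GOTO on every symbol after a dot until no new states appear). It has 12 states:
  I0: { [B → . ;], [B → . d], [E → . ;], [E → . Y E /], [E' → . E], [Y → . ; d ;], [Y → . B B] }  — shift
  I1: { [B → ; .], [E → ; .], [Y → ; . d ;] }  — shift, 2 reduces
  I2: { [B → . ;], [B → . d], [Y → B . B] }  — shift
  I3: { [E' → E .] }  — accept
  I4: { [B → . ;], [B → . d], [E → . ;], [E → . Y E /], [E → Y . E /], [Y → . ; d ;], [Y → . B B] }  — shift
  I5: { [B → d .] }  — reduce
  I6: { [E → Y E . /] }  — shift
  I7: { [E → Y E / .] }  — reduce
  I8: { [B → ; .] }  — reduce
  I9: { [Y → B B .] }  — reduce
  I10: { [Y → ; d . ;] }  — shift
  I11: { [Y → ; d ; .] }  — reduce

Conflict in state I1:
  Shift-reduce conflict between [B → ; .] and [Y → ; . d ;]
So the grammar is NOT LR(0).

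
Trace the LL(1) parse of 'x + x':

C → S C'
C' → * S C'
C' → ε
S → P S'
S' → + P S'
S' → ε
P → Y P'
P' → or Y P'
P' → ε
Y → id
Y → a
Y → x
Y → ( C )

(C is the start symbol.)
LL(1) parsing maintains a stack (initially the start symbol over $) and the input. At each step: if the stack top is a terminal, match it against the current input token; if it is a non-terminal N, replace it with the RHS of M[N, lookahead] (the unique production whose predict set contains the lookahead).

Stack is shown with the top on the left.

Stack         Input    Action
-----------------------------
C $           x + x $  output C → S C'
S C' $        x + x $  output S → P S'
P S' C' $     x + x $  output P → Y P'
Y P' S' C' $  x + x $  output Y → x
x P' S' C' $  x + x $  match 'x'
P' S' C' $    + x $    output P' → ε
S' C' $       + x $    output S' → + P S'
+ P S' C' $   + x $    match '+'
P S' C' $     x $      output P → Y P'
Y P' S' C' $  x $      output Y → x
x P' S' C' $  x $      match 'x'
P' S' C' $    $        output P' → ε
S' C' $       $        output S' → ε
C' $          $        output C' → ε
$             $        accept

The string is accepted.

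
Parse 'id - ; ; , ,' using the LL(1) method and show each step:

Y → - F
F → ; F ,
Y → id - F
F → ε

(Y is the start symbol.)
LL(1) parsing maintains a stack (initially the start symbol over $) and the input. At each step: if the stack top is a terminal, match it against the current input token; if it is a non-terminal N, replace it with the RHS of M[N, lookahead] (the unique production whose predict set contains the lookahead).

Stack is shown with the top on the left.

Stack      Input           Action
---------------------------------
Y $        id - ; ; , , $  output Y → id - F
id - F $   id - ; ; , , $  match 'id'
- F $      - ; ; , , $     match '-'
F $        ; ; , , $       output F → ; F ,
; F , $    ; ; , , $       match ';'
F , $      ; , , $         output F → ; F ,
; F , , $  ; , , $         match ';'
F , , $    , , $           output F → ε
, , $      , , $           match ','
, $        , $             match ','
$          $               accept

The string is accepted.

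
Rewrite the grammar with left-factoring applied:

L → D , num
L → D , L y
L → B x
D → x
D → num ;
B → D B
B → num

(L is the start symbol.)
Left-factoring transforms A → αβ₁ | αβ₂ into A → αA' and A' → β₁ | β₂
(α is the longest common prefix among the alternatives). Repeat until
no nonterminal has two alternatives with a common prefix.

Round 1: L has alternatives sharing prefix 'D ,'. Introduce L': L → D , L'
  Add: L' → num
  Add: L' → L y

No remaining common prefixes — done.

Resulting grammar:
L → D , L'
L' → num
L' → L y
L → B x
D → x
D → num ;
B → D B
B → num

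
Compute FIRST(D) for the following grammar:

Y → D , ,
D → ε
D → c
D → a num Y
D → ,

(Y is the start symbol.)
{ ',', 'a', 'c', ε }

From D → ε:
  - ε-production, so ε ∈ FIRST(D)
From D → c:
  - c is a terminal: add 'c' and stop
From D → a num Y:
  - a is a terminal: add 'a' and stop
From D → ,:
  - ',' is a terminal: add ',' and stop

Collecting: FIRST(D) = { ',', 'a', 'c', ε }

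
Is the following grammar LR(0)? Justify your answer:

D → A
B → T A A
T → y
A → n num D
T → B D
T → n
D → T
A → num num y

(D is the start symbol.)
No. Shift-reduce conflict between [D → T .] and [A → . n num D]

A grammar is LR(0) if no state in the canonical LR(0) collection has:
  - both a shift item (dot before a terminal) and a complete item (shift-reduce conflict), or
  - two or more complete items (reduce-reduce conflict; the accept item [D' → D .] counts as a complete item here).

Augment with D' → D and build the canonical LR(0) collection (I0 = CLOSURE({[D' → . D]}), then GOTO on every symbol after a dot until no new states appear). It has 16 states:
  I0: { [A → . n num D], [A → . num num y], [B → . T A A], [D → . A], [D → . T], [D' → . D], [T → . B D], [T → . n], [T → . y] }  — shift
  I1: { [D → A .] }  — reduce
  I2: { [A → . n num D], [A → . num num y], [B → . T A A], [D → . A], [D → . T], [T → . B D], [T → . n], [T → . y], [T → B . D] }  — shift
  I3: { [D' → D .] }  — accept
  I4: { [A → . n num D], [A → . num num y], [B → T . A A], [D → T .] }  — shift, reduce
  I5: { [A → n . num D], [T → n .] }  — shift, reduce
  I6: { [A → num . num y] }  — shift
  I7: { [T → y .] }  — reduce
  I8: { [A → num num . y] }  — shift
  I9: { [A → num num y .] }  — reduce
  I10: { [A → . n num D], [A → . num num y], [A → n num . D], [B → . T A A], [D → . A], [D → . T], [T → . B D], [T → . n], [T → . y] }  — shift
  I11: { [A → n num D .] }  — reduce
  I12: { [A → . n num D], [A → . num num y], [B → T A . A] }  — shift
  I13: { [A → n . num D] }  — shift
  I14: { [B → T A A .] }  — reduce
  I15: { [T → B D .] }  — reduce

Conflict in state I4:
  Shift-reduce conflict between [D → T .] and [A → . n num D]
So the grammar is NOT LR(0).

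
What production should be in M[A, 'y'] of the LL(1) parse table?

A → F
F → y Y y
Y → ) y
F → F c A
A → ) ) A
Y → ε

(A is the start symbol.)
To find M[A, 'y'], we find productions for A where 'y' is in the predict set (PREDICT(N → α) = (FIRST(α) \ {ε}) ∪ (FOLLOW(N) if α ⇒* ε)).

Relevant sets:
  FIRST(F) = { 'y' }

A → F: PREDICT = { 'y' }
  'y' is in predict set, so this production goes in M[A, 'y']
A → ) ) A: PREDICT = { ')' }

M[A, 'y'] = A → F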